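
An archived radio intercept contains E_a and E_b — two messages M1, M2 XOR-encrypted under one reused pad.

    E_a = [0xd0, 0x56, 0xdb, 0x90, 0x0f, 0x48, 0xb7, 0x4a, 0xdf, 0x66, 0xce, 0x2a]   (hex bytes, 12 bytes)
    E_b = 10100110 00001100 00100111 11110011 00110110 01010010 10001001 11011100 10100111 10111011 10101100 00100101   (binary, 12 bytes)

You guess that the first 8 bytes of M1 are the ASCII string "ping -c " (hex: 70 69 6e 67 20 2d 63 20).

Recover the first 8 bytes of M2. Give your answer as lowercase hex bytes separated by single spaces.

06 33 92 04 19 37 5d b6

First, E_a ⊕ E_b = (M1 ⊕ K) ⊕ (M2 ⊕ K) = M1 ⊕ M2, so the key drops out. Then M2 = (M1 ⊕ M2) ⊕ M1 over the first 8 bytes.
byte 0: (d0 ^ a6) ^ 70 = 76 ^ 70 = 06
byte 1: (56 ^ 0c) ^ 69 = 5a ^ 69 = 33
byte 2: (db ^ 27) ^ 6e = fc ^ 6e = 92
byte 3: (90 ^ f3) ^ 67 = 63 ^ 67 = 04
byte 4: (0f ^ 36) ^ 20 = 39 ^ 20 = 19
byte 5: (48 ^ 52) ^ 2d = 1a ^ 2d = 37
byte 6: (b7 ^ 89) ^ 63 = 3e ^ 63 = 5d
byte 7: (4a ^ dc) ^ 20 = 96 ^ 20 = b6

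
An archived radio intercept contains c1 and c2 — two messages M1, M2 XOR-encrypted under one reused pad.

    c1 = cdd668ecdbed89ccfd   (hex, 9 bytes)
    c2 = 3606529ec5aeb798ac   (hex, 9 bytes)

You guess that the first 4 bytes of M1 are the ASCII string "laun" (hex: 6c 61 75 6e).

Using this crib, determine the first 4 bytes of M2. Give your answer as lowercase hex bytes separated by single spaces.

97 b1 4f 1c

First, c1 ⊕ c2 = (M1 ⊕ K) ⊕ (M2 ⊕ K) = M1 ⊕ M2, so the key drops out. Then M2 = (M1 ⊕ M2) ⊕ M1 over the first 4 bytes.
byte 0: (cd XOR 36) XOR 6c = fb XOR 6c = 97
byte 1: (d6 XOR 06) XOR 61 = d0 XOR 61 = b1
byte 2: (68 XOR 52) XOR 75 = 3a XOR 75 = 4f
byte 3: (ec XOR 9e) XOR 6e = 72 XOR 6e = 1c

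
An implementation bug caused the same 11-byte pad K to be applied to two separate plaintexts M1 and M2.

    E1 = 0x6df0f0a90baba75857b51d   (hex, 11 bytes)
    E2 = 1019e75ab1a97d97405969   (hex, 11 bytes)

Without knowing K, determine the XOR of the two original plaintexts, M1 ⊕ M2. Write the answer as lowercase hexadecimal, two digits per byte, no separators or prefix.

E1 ⊕ E2 = (M1 ⊕ K) ⊕ (M2 ⊕ K) = M1 ⊕ M2 — the shared key cancels under XOR.
byte 0: 6d ⊕ 10 = 7d
byte 1: f0 ⊕ 19 = e9
byte 2: f0 ⊕ e7 = 17
byte 3: a9 ⊕ 5a = f3
byte 4: 0b ⊕ b1 = ba
byte 5: ab ⊕ a9 = 02
byte 6: a7 ⊕ 7d = da
byte 7: 58 ⊕ 97 = cf
byte 8: 57 ⊕ 40 = 17
byte 9: b5 ⊕ 59 = ec
byte 10: 1d ⊕ 69 = 74

7de917f3ba02dacf17ec74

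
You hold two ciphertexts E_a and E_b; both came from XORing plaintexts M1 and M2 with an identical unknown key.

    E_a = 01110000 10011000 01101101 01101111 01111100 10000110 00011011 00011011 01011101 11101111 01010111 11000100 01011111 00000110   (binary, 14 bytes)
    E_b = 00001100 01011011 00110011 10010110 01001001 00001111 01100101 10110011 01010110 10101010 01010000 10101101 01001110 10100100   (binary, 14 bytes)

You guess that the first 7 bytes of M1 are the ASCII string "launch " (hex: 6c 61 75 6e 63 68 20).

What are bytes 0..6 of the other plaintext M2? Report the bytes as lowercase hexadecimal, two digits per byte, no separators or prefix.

First, E_a ⊕ E_b = (M1 ⊕ K) ⊕ (M2 ⊕ K) = M1 ⊕ M2, so the key drops out. Then M2 = (M1 ⊕ M2) ⊕ M1 over the first 7 bytes.
byte 0: (70 xor 0c) xor 6c = 7c xor 6c = 10
byte 1: (98 xor 5b) xor 61 = c3 xor 61 = a2
byte 2: (6d xor 33) xor 75 = 5e xor 75 = 2b
byte 3: (6f xor 96) xor 6e = f9 xor 6e = 97
byte 4: (7c xor 49) xor 63 = 35 xor 63 = 56
byte 5: (86 xor 0f) xor 68 = 89 xor 68 = e1
byte 6: (1b xor 65) xor 20 = 7e xor 20 = 5e

10a22b9756e15e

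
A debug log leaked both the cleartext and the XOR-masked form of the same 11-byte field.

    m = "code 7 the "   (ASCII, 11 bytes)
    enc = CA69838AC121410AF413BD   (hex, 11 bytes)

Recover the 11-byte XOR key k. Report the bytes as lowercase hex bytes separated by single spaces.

Since enc = m ⊕ k, XORing both sides with m gives k = m ⊕ enc.
01100011 ^ 11001010 = 10101001
01101111 ^ 01101001 = 00000110
01100100 ^ 10000011 = 11100111
01100101 ^ 10001010 = 11101111
00100000 ^ 11000001 = 11100001
00110111 ^ 00100001 = 00010110
00100000 ^ 01000001 = 01100001
01110100 ^ 00001010 = 01111110
01101000 ^ 11110100 = 10011100
01100101 ^ 00010011 = 01110110
00100000 ^ 10111101 = 10011101

a9 06 e7 ef e1 16 61 7e 9c 76 9d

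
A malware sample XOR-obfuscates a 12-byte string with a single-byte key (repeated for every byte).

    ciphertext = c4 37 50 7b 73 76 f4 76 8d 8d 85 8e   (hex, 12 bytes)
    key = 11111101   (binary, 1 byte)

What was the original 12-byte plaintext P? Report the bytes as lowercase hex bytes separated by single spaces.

The 1-byte key repeats, so the effective keystream is fd fd fd fd fd fd fd fd fd fd fd fd.
byte 0: 11000100 XOR 11111101 = 00111001
byte 1: 00110111 XOR 11111101 = 11001010
byte 2: 01010000 XOR 11111101 = 10101101
byte 3: 01111011 XOR 11111101 = 10000110
byte 4: 01110011 XOR 11111101 = 10001110
byte 5: 01110110 XOR 11111101 = 10001011
byte 6: 11110100 XOR 11111101 = 00001001
byte 7: 01110110 XOR 11111101 = 10001011
byte 8: 10001101 XOR 11111101 = 01110000
byte 9: 10001101 XOR 11111101 = 01110000
byte 10: 10000101 XOR 11111101 = 01111000
byte 11: 10001110 XOR 11111101 = 01110011

39 ca ad 86 8e 8b 09 8b 70 70 78 73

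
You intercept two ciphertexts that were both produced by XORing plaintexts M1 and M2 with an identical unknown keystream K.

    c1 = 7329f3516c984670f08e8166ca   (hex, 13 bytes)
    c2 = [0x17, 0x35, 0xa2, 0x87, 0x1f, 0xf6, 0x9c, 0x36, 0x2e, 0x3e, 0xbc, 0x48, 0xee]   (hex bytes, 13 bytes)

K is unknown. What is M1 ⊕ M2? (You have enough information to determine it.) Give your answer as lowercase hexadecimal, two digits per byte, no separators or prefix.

c1 ⊕ c2 = (M1 ⊕ K) ⊕ (M2 ⊕ K) = M1 ⊕ M2 — the shared key cancels under XOR.
115 ^  23 = 100
 41 ^  53 =  28
243 ^ 162 =  81
 81 ^ 135 = 214
108 ^  31 = 115
152 ^ 246 = 110
 70 ^ 156 = 218
112 ^  54 =  70
240 ^  46 = 222
142 ^  62 = 176
129 ^ 188 =  61
102 ^  72 =  46
202 ^ 238 =  36

641c51d6736eda46deb03d2e24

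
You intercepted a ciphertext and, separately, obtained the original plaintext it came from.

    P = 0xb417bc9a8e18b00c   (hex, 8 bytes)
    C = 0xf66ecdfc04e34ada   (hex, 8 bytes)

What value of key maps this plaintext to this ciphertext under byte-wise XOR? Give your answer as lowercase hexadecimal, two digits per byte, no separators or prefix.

Since C = P ⊕ key, XORing both sides with P gives key = P ⊕ C.
180 XOR 246 =  66
 23 XOR 110 = 121
188 XOR 205 = 113
154 XOR 252 = 102
142 XOR   4 = 138
 24 XOR 227 = 251
176 XOR  74 = 250
 12 XOR 218 = 214

427971668afbfad6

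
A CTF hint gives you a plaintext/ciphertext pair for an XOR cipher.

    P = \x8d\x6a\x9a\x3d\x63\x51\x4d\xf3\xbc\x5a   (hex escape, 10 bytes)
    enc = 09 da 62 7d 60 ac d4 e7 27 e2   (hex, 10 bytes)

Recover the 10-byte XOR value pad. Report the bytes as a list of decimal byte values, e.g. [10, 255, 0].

[132, 176, 248, 64, 3, 253, 153, 20, 155, 184]

Since enc = P ⊕ pad, XORing both sides with P gives pad = P ⊕ enc.
byte 0: 8d ^ 09 = 84
byte 1: 6a ^ da = b0
byte 2: 9a ^ 62 = f8
byte 3: 3d ^ 7d = 40
byte 4: 63 ^ 60 = 03
byte 5: 51 ^ ac = fd
byte 6: 4d ^ d4 = 99
byte 7: f3 ^ e7 = 14
byte 8: bc ^ 27 = 9b
byte 9: 5a ^ e2 = b8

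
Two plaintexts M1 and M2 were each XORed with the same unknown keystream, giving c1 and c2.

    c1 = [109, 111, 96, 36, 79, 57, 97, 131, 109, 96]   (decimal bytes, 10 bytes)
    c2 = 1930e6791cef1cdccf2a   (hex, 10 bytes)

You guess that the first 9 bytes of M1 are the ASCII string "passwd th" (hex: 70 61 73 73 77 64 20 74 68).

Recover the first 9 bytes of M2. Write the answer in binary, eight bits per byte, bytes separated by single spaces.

00000100 00111110 11110101 00101110 00100100 10110010 01011101 00101011 11001010

First, c1 ⊕ c2 = (M1 ⊕ K) ⊕ (M2 ⊕ K) = M1 ⊕ M2, so the key drops out. Then M2 = (M1 ⊕ M2) ⊕ M1 over the first 9 bytes.
byte 0: (6d xor 19) xor 70 = 74 xor 70 = 04
byte 1: (6f xor 30) xor 61 = 5f xor 61 = 3e
byte 2: (60 xor e6) xor 73 = 86 xor 73 = f5
byte 3: (24 xor 79) xor 73 = 5d xor 73 = 2e
byte 4: (4f xor 1c) xor 77 = 53 xor 77 = 24
byte 5: (39 xor ef) xor 64 = d6 xor 64 = b2
byte 6: (61 xor 1c) xor 20 = 7d xor 20 = 5d
byte 7: (83 xor dc) xor 74 = 5f xor 74 = 2b
byte 8: (6d xor cf) xor 68 = a2 xor 68 = ca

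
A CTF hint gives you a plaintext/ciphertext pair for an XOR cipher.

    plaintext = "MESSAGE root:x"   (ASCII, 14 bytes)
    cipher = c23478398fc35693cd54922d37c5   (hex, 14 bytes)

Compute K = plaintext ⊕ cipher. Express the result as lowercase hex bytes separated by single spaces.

Since cipher = plaintext ⊕ K, XORing both sides with plaintext gives K = plaintext ⊕ cipher.
4d xor c2 = 8f
45 xor 34 = 71
53 xor 78 = 2b
53 xor 39 = 6a
41 xor 8f = ce
47 xor c3 = 84
45 xor 56 = 13
20 xor 93 = b3
72 xor cd = bf
6f xor 54 = 3b
6f xor 92 = fd
74 xor 2d = 59
3a xor 37 = 0d
78 xor c5 = bd

8f 71 2b 6a ce 84 13 b3 bf 3b fd 59 0d bd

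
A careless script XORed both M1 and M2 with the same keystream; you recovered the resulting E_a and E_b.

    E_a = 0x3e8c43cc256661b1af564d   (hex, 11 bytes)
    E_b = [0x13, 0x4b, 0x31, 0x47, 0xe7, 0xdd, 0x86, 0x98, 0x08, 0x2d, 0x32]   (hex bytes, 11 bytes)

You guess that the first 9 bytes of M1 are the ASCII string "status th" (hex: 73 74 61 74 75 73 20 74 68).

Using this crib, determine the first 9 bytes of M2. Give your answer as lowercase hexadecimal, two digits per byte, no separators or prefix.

5eb313ffb7c8c75dcf

First, E_a ⊕ E_b = (M1 ⊕ K) ⊕ (M2 ⊕ K) = M1 ⊕ M2, so the key drops out. Then M2 = (M1 ⊕ M2) ⊕ M1 over the first 9 bytes.
byte 0: (3e XOR 13) XOR 73 = 2d XOR 73 = 5e
byte 1: (8c XOR 4b) XOR 74 = c7 XOR 74 = b3
byte 2: (43 XOR 31) XOR 61 = 72 XOR 61 = 13
byte 3: (cc XOR 47) XOR 74 = 8b XOR 74 = ff
byte 4: (25 XOR e7) XOR 75 = c2 XOR 75 = b7
byte 5: (66 XOR dd) XOR 73 = bb XOR 73 = c8
byte 6: (61 XOR 86) XOR 20 = e7 XOR 20 = c7
byte 7: (b1 XOR 98) XOR 74 = 29 XOR 74 = 5d
byte 8: (af XOR 08) XOR 68 = a7 XOR 68 = cf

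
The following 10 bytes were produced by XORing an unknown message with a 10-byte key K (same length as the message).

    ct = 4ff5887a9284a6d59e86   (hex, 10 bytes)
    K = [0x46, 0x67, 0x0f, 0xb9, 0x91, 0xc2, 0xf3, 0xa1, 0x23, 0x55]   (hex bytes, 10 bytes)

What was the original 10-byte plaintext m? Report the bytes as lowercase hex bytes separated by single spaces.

09 92 87 c3 03 46 55 74 bd d3

XOR is its own inverse, so applying the key byte-wise gives the result directly.
4f XOR 46 = 09
f5 XOR 67 = 92
88 XOR 0f = 87
7a XOR b9 = c3
92 XOR 91 = 03
84 XOR c2 = 46
a6 XOR f3 = 55
d5 XOR a1 = 74
9e XOR 23 = bd
86 XOR 55 = d3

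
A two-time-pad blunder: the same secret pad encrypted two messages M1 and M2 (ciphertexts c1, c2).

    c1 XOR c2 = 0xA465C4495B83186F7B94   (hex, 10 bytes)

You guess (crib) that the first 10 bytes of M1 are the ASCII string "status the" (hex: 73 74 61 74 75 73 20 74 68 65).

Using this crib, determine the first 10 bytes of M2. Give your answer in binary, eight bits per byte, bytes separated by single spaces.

Since c1 ⊕ c2 = M1 ⊕ M2, XORing with the guessed M1 bytes yields the corresponding M2 bytes: M2 = (c1 ⊕ c2) ⊕ M1.
a4 XOR 73 = d7
65 XOR 74 = 11
c4 XOR 61 = a5
49 XOR 74 = 3d
5b XOR 75 = 2e
83 XOR 73 = f0
18 XOR 20 = 38
6f XOR 74 = 1b
7b XOR 68 = 13
94 XOR 65 = f1

11010111 00010001 10100101 00111101 00101110 11110000 00111000 00011011 00010011 11110001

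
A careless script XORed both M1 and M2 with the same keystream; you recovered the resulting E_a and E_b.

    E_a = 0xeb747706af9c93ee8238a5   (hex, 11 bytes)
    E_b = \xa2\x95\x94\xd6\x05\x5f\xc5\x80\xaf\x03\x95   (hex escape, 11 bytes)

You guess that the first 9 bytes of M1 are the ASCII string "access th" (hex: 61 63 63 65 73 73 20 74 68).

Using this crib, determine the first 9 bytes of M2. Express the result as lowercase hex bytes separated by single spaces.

First, E_a ⊕ E_b = (M1 ⊕ K) ⊕ (M2 ⊕ K) = M1 ⊕ M2, so the key drops out. Then M2 = (M1 ⊕ M2) ⊕ M1 over the first 9 bytes.
byte 0: (eb XOR a2) XOR 61 = 49 XOR 61 = 28
byte 1: (74 XOR 95) XOR 63 = e1 XOR 63 = 82
byte 2: (77 XOR 94) XOR 63 = e3 XOR 63 = 80
byte 3: (06 XOR d6) XOR 65 = d0 XOR 65 = b5
byte 4: (af XOR 05) XOR 73 = aa XOR 73 = d9
byte 5: (9c XOR 5f) XOR 73 = c3 XOR 73 = b0
byte 6: (93 XOR c5) XOR 20 = 56 XOR 20 = 76
byte 7: (ee XOR 80) XOR 74 = 6e XOR 74 = 1a
byte 8: (82 XOR af) XOR 68 = 2d XOR 68 = 45

28 82 80 b5 d9 b0 76 1a 45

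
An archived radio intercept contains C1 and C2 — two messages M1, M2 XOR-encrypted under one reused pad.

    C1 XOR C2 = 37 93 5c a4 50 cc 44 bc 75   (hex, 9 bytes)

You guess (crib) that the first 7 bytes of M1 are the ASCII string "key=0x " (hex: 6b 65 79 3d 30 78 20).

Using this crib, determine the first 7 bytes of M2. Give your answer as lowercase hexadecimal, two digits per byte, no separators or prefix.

5cf6259960b464

Since C1 ⊕ C2 = M1 ⊕ M2, XORing with the guessed M1 bytes yields the corresponding M2 bytes: M2 = (C1 ⊕ C2) ⊕ M1.
byte 0: 37 ⊕ 6b = 5c
byte 1: 93 ⊕ 65 = f6
byte 2: 5c ⊕ 79 = 25
byte 3: a4 ⊕ 3d = 99
byte 4: 50 ⊕ 30 = 60
byte 5: cc ⊕ 78 = b4
byte 6: 44 ⊕ 20 = 64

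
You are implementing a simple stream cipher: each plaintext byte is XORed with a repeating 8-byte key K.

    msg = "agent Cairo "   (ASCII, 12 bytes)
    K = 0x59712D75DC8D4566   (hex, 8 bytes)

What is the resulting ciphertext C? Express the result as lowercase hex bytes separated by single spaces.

The 8-byte key repeats, so the effective keystream is 59 71 2d 75 dc 8d 45 66 59 71 2d 75.
byte 0: 61 XOR 59 = 38
byte 1: 67 XOR 71 = 16
byte 2: 65 XOR 2d = 48
byte 3: 6e XOR 75 = 1b
byte 4: 74 XOR dc = a8
byte 5: 20 XOR 8d = ad
byte 6: 43 XOR 45 = 06
byte 7: 61 XOR 66 = 07
byte 8: 69 XOR 59 = 30
byte 9: 72 XOR 71 = 03
byte 10: 6f XOR 2d = 42
byte 11: 20 XOR 75 = 55

38 16 48 1b a8 ad 06 07 30 03 42 55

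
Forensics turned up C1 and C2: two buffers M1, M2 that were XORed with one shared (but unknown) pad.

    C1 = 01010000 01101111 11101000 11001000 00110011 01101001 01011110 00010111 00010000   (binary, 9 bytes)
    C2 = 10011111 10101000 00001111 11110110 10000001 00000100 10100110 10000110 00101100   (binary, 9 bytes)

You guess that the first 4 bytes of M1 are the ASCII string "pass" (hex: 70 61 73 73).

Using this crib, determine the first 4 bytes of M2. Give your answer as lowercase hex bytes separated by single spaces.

First, C1 ⊕ C2 = (M1 ⊕ K) ⊕ (M2 ⊕ K) = M1 ⊕ M2, so the key drops out. Then M2 = (M1 ⊕ M2) ⊕ M1 over the first 4 bytes.
byte 0: (50 ⊕ 9f) ⊕ 70 = cf ⊕ 70 = bf
byte 1: (6f ⊕ a8) ⊕ 61 = c7 ⊕ 61 = a6
byte 2: (e8 ⊕ 0f) ⊕ 73 = e7 ⊕ 73 = 94
byte 3: (c8 ⊕ f6) ⊕ 73 = 3e ⊕ 73 = 4d

bf a6 94 4d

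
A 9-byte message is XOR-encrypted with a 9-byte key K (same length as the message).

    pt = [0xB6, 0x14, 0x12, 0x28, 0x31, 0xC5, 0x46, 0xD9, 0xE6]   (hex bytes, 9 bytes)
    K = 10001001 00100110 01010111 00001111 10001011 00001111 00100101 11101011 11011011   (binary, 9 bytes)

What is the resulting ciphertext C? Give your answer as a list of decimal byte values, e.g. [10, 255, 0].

b6 XOR 89 = 3f
14 XOR 26 = 32
12 XOR 57 = 45
28 XOR 0f = 27
31 XOR 8b = ba
c5 XOR 0f = ca
46 XOR 25 = 63
d9 XOR eb = 32
e6 XOR db = 3d

[63, 50, 69, 39, 186, 202, 99, 50, 61]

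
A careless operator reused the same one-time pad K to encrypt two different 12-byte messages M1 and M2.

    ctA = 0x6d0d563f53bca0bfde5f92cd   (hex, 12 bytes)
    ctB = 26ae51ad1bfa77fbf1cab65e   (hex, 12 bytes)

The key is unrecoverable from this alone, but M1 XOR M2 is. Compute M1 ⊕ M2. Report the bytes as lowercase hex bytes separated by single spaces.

ctA ⊕ ctB = (M1 ⊕ K) ⊕ (M2 ⊕ K) = M1 ⊕ M2 — the shared key cancels under XOR.
byte 0: 6d xor 26 = 4b
byte 1: 0d xor ae = a3
byte 2: 56 xor 51 = 07
byte 3: 3f xor ad = 92
byte 4: 53 xor 1b = 48
byte 5: bc xor fa = 46
byte 6: a0 xor 77 = d7
byte 7: bf xor fb = 44
byte 8: de xor f1 = 2f
byte 9: 5f xor ca = 95
byte 10: 92 xor b6 = 24
byte 11: cd xor 5e = 93

4b a3 07 92 48 46 d7 44 2f 95 24 93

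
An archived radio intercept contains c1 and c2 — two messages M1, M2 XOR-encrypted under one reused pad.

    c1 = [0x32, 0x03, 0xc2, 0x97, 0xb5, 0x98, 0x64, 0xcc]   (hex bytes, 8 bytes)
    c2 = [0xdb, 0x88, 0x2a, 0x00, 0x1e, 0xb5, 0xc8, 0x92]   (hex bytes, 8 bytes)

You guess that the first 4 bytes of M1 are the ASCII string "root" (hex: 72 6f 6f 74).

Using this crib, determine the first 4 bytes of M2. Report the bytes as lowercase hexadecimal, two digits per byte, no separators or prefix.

First, c1 ⊕ c2 = (M1 ⊕ K) ⊕ (M2 ⊕ K) = M1 ⊕ M2, so the key drops out. Then M2 = (M1 ⊕ M2) ⊕ M1 over the first 4 bytes.
byte 0: (32 ^ db) ^ 72 = e9 ^ 72 = 9b
byte 1: (03 ^ 88) ^ 6f = 8b ^ 6f = e4
byte 2: (c2 ^ 2a) ^ 6f = e8 ^ 6f = 87
byte 3: (97 ^ 00) ^ 74 = 97 ^ 74 = e3

9be487e3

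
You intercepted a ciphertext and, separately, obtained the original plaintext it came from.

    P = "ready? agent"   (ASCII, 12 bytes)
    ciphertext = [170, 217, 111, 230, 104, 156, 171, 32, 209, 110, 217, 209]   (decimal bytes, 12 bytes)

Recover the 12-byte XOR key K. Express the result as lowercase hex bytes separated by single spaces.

d8 bc 0e 82 11 a3 8b 41 b6 0b b7 a5

Since ciphertext = P ⊕ K, XORing both sides with P gives K = P ⊕ ciphertext.
72 XOR aa = d8
65 XOR d9 = bc
61 XOR 6f = 0e
64 XOR e6 = 82
79 XOR 68 = 11
3f XOR 9c = a3
20 XOR ab = 8b
61 XOR 20 = 41
67 XOR d1 = b6
65 XOR 6e = 0b
6e XOR d9 = b7
74 XOR d1 = a5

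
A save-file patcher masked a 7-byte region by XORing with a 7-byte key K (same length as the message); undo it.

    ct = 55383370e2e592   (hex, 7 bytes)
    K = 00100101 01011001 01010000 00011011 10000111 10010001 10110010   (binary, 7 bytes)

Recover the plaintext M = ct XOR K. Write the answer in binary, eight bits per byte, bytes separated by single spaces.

01110000 01100001 01100011 01101011 01100101 01110100 00100000

XOR is its own inverse, so applying the key byte-wise gives the result directly.
01010101 XOR 00100101 = 01110000
00111000 XOR 01011001 = 01100001
00110011 XOR 01010000 = 01100011
01110000 XOR 00011011 = 01101011
11100010 XOR 10000111 = 01100101
11100101 XOR 10010001 = 01110100
10010010 XOR 10110010 = 00100000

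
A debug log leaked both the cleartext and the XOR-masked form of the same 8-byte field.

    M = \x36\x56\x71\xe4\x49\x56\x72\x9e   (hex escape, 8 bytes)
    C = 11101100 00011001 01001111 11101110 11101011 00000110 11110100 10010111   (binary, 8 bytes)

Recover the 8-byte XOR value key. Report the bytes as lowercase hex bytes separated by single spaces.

Since C = M ⊕ key, XORing both sides with M gives key = M ⊕ C.
 54 ⊕ 236 = 218
 86 ⊕  25 =  79
113 ⊕  79 =  62
228 ⊕ 238 =  10
 73 ⊕ 235 = 162
 86 ⊕   6 =  80
114 ⊕ 244 = 134
158 ⊕ 151 =   9

da 4f 3e 0a a2 50 86 09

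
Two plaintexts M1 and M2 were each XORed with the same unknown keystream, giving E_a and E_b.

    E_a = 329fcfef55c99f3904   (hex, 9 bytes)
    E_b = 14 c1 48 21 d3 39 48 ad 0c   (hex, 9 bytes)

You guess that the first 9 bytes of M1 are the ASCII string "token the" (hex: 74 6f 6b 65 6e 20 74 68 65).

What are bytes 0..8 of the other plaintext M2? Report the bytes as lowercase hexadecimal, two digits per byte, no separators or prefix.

First, E_a ⊕ E_b = (M1 ⊕ K) ⊕ (M2 ⊕ K) = M1 ⊕ M2, so the key drops out. Then M2 = (M1 ⊕ M2) ⊕ M1 over the first 9 bytes.
byte 0: (32 XOR 14) XOR 74 = 26 XOR 74 = 52
byte 1: (9f XOR c1) XOR 6f = 5e XOR 6f = 31
byte 2: (cf XOR 48) XOR 6b = 87 XOR 6b = ec
byte 3: (ef XOR 21) XOR 65 = ce XOR 65 = ab
byte 4: (55 XOR d3) XOR 6e = 86 XOR 6e = e8
byte 5: (c9 XOR 39) XOR 20 = f0 XOR 20 = d0
byte 6: (9f XOR 48) XOR 74 = d7 XOR 74 = a3
byte 7: (39 XOR ad) XOR 68 = 94 XOR 68 = fc
byte 8: (04 XOR 0c) XOR 65 = 08 XOR 65 = 6d

5231ecabe8d0a3fc6d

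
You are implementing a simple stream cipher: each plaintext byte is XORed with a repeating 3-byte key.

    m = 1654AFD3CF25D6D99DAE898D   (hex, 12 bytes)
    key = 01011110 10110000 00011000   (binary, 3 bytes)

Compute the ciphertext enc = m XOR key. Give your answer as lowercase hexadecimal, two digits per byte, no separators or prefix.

48e4b78d7f3d886985f03995

The 3-byte key repeats, so the effective keystream is 5e b0 18 5e b0 18 5e b0 18 5e b0 18.
byte 0: 00010110 ^ 01011110 = 01001000
byte 1: 01010100 ^ 10110000 = 11100100
byte 2: 10101111 ^ 00011000 = 10110111
byte 3: 11010011 ^ 01011110 = 10001101
byte 4: 11001111 ^ 10110000 = 01111111
byte 5: 00100101 ^ 00011000 = 00111101
byte 6: 11010110 ^ 01011110 = 10001000
byte 7: 11011001 ^ 10110000 = 01101001
byte 8: 10011101 ^ 00011000 = 10000101
byte 9: 10101110 ^ 01011110 = 11110000
byte 10: 10001001 ^ 10110000 = 00111001
byte 11: 10001101 ^ 00011000 = 10010101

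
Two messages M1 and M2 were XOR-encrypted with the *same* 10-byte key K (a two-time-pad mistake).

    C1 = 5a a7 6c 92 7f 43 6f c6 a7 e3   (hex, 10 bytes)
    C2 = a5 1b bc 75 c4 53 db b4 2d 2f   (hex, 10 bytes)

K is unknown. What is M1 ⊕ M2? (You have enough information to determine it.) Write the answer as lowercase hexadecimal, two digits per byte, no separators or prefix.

C1 ⊕ C2 = (M1 ⊕ K) ⊕ (M2 ⊕ K) = M1 ⊕ M2 — the shared key cancels under XOR.
5a ⊕ a5 = ff
a7 ⊕ 1b = bc
6c ⊕ bc = d0
92 ⊕ 75 = e7
7f ⊕ c4 = bb
43 ⊕ 53 = 10
6f ⊕ db = b4
c6 ⊕ b4 = 72
a7 ⊕ 2d = 8a
e3 ⊕ 2f = cc

ffbcd0e7bb10b4728acc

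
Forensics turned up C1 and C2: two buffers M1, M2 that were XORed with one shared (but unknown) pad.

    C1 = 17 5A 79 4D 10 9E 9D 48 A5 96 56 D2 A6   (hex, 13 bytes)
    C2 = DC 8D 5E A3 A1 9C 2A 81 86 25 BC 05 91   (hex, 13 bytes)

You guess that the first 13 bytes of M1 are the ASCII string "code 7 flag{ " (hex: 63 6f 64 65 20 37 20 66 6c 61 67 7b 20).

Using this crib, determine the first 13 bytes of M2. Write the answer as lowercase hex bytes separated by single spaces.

First, C1 ⊕ C2 = (M1 ⊕ K) ⊕ (M2 ⊕ K) = M1 ⊕ M2, so the key drops out. Then M2 = (M1 ⊕ M2) ⊕ M1 over the first 13 bytes.
byte 0: (17 xor dc) xor 63 = cb xor 63 = a8
byte 1: (5a xor 8d) xor 6f = d7 xor 6f = b8
byte 2: (79 xor 5e) xor 64 = 27 xor 64 = 43
byte 3: (4d xor a3) xor 65 = ee xor 65 = 8b
byte 4: (10 xor a1) xor 20 = b1 xor 20 = 91
byte 5: (9e xor 9c) xor 37 = 02 xor 37 = 35
byte 6: (9d xor 2a) xor 20 = b7 xor 20 = 97
byte 7: (48 xor 81) xor 66 = c9 xor 66 = af
byte 8: (a5 xor 86) xor 6c = 23 xor 6c = 4f
byte 9: (96 xor 25) xor 61 = b3 xor 61 = d2
byte 10: (56 xor bc) xor 67 = ea xor 67 = 8d
byte 11: (d2 xor 05) xor 7b = d7 xor 7b = ac
byte 12: (a6 xor 91) xor 20 = 37 xor 20 = 17

a8 b8 43 8b 91 35 97 af 4f d2 8d ac 17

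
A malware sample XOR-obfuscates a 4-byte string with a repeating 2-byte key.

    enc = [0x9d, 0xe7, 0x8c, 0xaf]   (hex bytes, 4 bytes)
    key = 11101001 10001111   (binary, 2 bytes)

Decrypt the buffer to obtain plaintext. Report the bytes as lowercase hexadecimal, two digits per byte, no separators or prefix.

The 2-byte key repeats, so the effective keystream is e9 8f e9 8f.
byte 0: 157 ⊕ 233 = 116
byte 1: 231 ⊕ 143 = 104
byte 2: 140 ⊕ 233 = 101
byte 3: 175 ⊕ 143 =  32

74686520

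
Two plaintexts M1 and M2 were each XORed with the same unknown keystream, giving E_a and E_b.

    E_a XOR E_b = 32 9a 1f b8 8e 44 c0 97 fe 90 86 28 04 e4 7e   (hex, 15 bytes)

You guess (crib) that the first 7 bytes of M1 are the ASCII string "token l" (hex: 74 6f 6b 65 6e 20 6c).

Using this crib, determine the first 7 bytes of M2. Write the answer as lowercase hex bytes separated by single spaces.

46 f5 74 dd e0 64 ac

Since E_a ⊕ E_b = M1 ⊕ M2, XORing with the guessed M1 bytes yields the corresponding M2 bytes: M2 = (E_a ⊕ E_b) ⊕ M1.
32 XOR 74 = 46
9a XOR 6f = f5
1f XOR 6b = 74
b8 XOR 65 = dd
8e XOR 6e = e0
44 XOR 20 = 64
c0 XOR 6c = ac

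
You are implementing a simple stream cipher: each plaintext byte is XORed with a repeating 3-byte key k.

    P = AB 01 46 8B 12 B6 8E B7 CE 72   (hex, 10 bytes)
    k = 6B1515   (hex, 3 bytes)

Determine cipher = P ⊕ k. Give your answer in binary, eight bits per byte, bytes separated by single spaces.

11000000 00010100 01010011 11100000 00000111 10100011 11100101 10100010 11011011 00011001

The 3-byte key repeats, so the effective keystream is 6b 15 15 6b 15 15 6b 15 15 6b.
byte 0: ab xor 6b = c0
byte 1: 01 xor 15 = 14
byte 2: 46 xor 15 = 53
byte 3: 8b xor 6b = e0
byte 4: 12 xor 15 = 07
byte 5: b6 xor 15 = a3
byte 6: 8e xor 6b = e5
byte 7: b7 xor 15 = a2
byte 8: ce xor 15 = db
byte 9: 72 xor 6b = 19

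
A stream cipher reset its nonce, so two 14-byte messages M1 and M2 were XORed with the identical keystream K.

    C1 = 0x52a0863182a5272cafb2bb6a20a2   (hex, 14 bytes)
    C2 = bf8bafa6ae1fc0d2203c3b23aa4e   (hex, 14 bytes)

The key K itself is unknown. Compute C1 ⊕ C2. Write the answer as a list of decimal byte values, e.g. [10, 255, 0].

[237, 43, 41, 151, 44, 186, 231, 254, 143, 142, 128, 73, 138, 236]

C1 ⊕ C2 = (M1 ⊕ K) ⊕ (M2 ⊕ K) = M1 ⊕ M2 — the shared key cancels under XOR.
byte 0: 52 XOR bf = ed
byte 1: a0 XOR 8b = 2b
byte 2: 86 XOR af = 29
byte 3: 31 XOR a6 = 97
byte 4: 82 XOR ae = 2c
byte 5: a5 XOR 1f = ba
byte 6: 27 XOR c0 = e7
byte 7: 2c XOR d2 = fe
byte 8: af XOR 20 = 8f
byte 9: b2 XOR 3c = 8e
byte 10: bb XOR 3b = 80
byte 11: 6a XOR 23 = 49
byte 12: 20 XOR aa = 8a
byte 13: a2 XOR 4e = ec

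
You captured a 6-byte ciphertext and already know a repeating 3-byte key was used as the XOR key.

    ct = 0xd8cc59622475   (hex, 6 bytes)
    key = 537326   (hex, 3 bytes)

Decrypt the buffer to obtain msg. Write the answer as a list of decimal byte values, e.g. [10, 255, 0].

The 3-byte key repeats, so the effective keystream is 53 73 26 53 73 26.
byte 0: d8 ⊕ 53 = 8b
byte 1: cc ⊕ 73 = bf
byte 2: 59 ⊕ 26 = 7f
byte 3: 62 ⊕ 53 = 31
byte 4: 24 ⊕ 73 = 57
byte 5: 75 ⊕ 26 = 53

[139, 191, 127, 49, 87, 83]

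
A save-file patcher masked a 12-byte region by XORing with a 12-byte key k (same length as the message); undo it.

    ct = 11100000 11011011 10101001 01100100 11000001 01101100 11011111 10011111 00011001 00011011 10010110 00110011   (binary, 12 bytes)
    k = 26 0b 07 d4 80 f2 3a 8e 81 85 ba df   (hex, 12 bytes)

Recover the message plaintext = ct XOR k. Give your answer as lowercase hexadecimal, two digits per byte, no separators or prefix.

c6d0aeb0419ee511989e2cec

XOR is its own inverse, so applying the key byte-wise gives the result directly.
11100000 xor 00100110 = 11000110
11011011 xor 00001011 = 11010000
10101001 xor 00000111 = 10101110
01100100 xor 11010100 = 10110000
11000001 xor 10000000 = 01000001
01101100 xor 11110010 = 10011110
11011111 xor 00111010 = 11100101
10011111 xor 10001110 = 00010001
00011001 xor 10000001 = 10011000
00011011 xor 10000101 = 10011110
10010110 xor 10111010 = 00101100
00110011 xor 11011111 = 11101100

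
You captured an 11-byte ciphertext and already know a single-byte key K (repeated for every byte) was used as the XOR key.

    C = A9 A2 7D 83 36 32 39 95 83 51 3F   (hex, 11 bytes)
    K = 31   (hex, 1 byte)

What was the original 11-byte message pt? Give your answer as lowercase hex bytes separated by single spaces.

98 93 4c b2 07 03 08 a4 b2 60 0e

The 1-byte key repeats, so the effective keystream is 31 31 31 31 31 31 31 31 31 31 31.
byte 0: 169 XOR  49 = 152
byte 1: 162 XOR  49 = 147
byte 2: 125 XOR  49 =  76
byte 3: 131 XOR  49 = 178
byte 4:  54 XOR  49 =   7
byte 5:  50 XOR  49 =   3
byte 6:  57 XOR  49 =   8
byte 7: 149 XOR  49 = 164
byte 8: 131 XOR  49 = 178
byte 9:  81 XOR  49 =  96
byte 10:  63 XOR  49 =  14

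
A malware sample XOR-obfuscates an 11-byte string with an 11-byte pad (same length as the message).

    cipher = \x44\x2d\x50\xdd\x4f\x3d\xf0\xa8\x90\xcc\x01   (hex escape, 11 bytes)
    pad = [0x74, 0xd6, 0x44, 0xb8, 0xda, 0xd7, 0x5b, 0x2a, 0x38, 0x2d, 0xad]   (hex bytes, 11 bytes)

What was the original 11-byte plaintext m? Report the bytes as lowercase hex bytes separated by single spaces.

byte 0:  68 XOR 116 =  48
byte 1:  45 XOR 214 = 251
byte 2:  80 XOR  68 =  20
byte 3: 221 XOR 184 = 101
byte 4:  79 XOR 218 = 149
byte 5:  61 XOR 215 = 234
byte 6: 240 XOR  91 = 171
byte 7: 168 XOR  42 = 130
byte 8: 144 XOR  56 = 168
byte 9: 204 XOR  45 = 225
byte 10:   1 XOR 173 = 172

30 fb 14 65 95 ea ab 82 a8 e1 ac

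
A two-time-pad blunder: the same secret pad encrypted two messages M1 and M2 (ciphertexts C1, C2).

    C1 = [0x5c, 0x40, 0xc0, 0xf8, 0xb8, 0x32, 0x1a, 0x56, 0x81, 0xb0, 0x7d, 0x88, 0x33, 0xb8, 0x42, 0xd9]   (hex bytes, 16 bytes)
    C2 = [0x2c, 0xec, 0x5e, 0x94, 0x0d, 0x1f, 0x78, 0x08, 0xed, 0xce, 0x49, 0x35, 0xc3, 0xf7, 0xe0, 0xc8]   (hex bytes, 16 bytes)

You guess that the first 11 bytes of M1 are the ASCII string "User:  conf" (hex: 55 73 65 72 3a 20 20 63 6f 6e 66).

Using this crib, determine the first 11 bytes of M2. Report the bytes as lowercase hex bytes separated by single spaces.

First, C1 ⊕ C2 = (M1 ⊕ K) ⊕ (M2 ⊕ K) = M1 ⊕ M2, so the key drops out. Then M2 = (M1 ⊕ M2) ⊕ M1 over the first 11 bytes.
byte 0: (5c ^ 2c) ^ 55 = 70 ^ 55 = 25
byte 1: (40 ^ ec) ^ 73 = ac ^ 73 = df
byte 2: (c0 ^ 5e) ^ 65 = 9e ^ 65 = fb
byte 3: (f8 ^ 94) ^ 72 = 6c ^ 72 = 1e
byte 4: (b8 ^ 0d) ^ 3a = b5 ^ 3a = 8f
byte 5: (32 ^ 1f) ^ 20 = 2d ^ 20 = 0d
byte 6: (1a ^ 78) ^ 20 = 62 ^ 20 = 42
byte 7: (56 ^ 08) ^ 63 = 5e ^ 63 = 3d
byte 8: (81 ^ ed) ^ 6f = 6c ^ 6f = 03
byte 9: (b0 ^ ce) ^ 6e = 7e ^ 6e = 10
byte 10: (7d ^ 49) ^ 66 = 34 ^ 66 = 52

25 df fb 1e 8f 0d 42 3d 03 10 52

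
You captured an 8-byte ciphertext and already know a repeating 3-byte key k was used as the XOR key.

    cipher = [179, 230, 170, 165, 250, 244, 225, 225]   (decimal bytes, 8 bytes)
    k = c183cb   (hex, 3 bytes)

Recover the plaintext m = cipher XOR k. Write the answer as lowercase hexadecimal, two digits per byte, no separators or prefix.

The 3-byte key repeats, so the effective keystream is c1 83 cb c1 83 cb c1 83.
byte 0: 10110011 XOR 11000001 = 01110010
byte 1: 11100110 XOR 10000011 = 01100101
byte 2: 10101010 XOR 11001011 = 01100001
byte 3: 10100101 XOR 11000001 = 01100100
byte 4: 11111010 XOR 10000011 = 01111001
byte 5: 11110100 XOR 11001011 = 00111111
byte 6: 11100001 XOR 11000001 = 00100000
byte 7: 11100001 XOR 10000011 = 01100010

72656164793f2062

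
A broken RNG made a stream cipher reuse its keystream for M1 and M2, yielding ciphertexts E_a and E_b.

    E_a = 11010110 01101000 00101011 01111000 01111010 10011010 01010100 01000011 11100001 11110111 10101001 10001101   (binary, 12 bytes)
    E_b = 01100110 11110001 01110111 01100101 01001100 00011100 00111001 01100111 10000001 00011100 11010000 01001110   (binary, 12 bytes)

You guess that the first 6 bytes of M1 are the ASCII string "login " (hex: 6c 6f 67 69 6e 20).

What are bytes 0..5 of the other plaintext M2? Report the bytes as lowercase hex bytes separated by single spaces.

First, E_a ⊕ E_b = (M1 ⊕ K) ⊕ (M2 ⊕ K) = M1 ⊕ M2, so the key drops out. Then M2 = (M1 ⊕ M2) ⊕ M1 over the first 6 bytes.
byte 0: (d6 ^ 66) ^ 6c = b0 ^ 6c = dc
byte 1: (68 ^ f1) ^ 6f = 99 ^ 6f = f6
byte 2: (2b ^ 77) ^ 67 = 5c ^ 67 = 3b
byte 3: (78 ^ 65) ^ 69 = 1d ^ 69 = 74
byte 4: (7a ^ 4c) ^ 6e = 36 ^ 6e = 58
byte 5: (9a ^ 1c) ^ 20 = 86 ^ 20 = a6

dc f6 3b 74 58 a6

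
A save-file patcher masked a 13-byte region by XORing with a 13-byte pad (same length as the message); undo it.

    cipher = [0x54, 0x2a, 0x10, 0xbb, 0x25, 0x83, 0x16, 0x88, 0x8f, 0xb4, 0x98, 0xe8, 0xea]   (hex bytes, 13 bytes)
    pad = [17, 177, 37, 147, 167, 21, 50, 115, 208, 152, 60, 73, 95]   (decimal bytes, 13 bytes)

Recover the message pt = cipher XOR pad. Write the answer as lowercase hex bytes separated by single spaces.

45 9b 35 28 82 96 24 fb 5f 2c a4 a1 b5

54 XOR 11 = 45
2a XOR b1 = 9b
10 XOR 25 = 35
bb XOR 93 = 28
25 XOR a7 = 82
83 XOR 15 = 96
16 XOR 32 = 24
88 XOR 73 = fb
8f XOR d0 = 5f
b4 XOR 98 = 2c
98 XOR 3c = a4
e8 XOR 49 = a1
ea XOR 5f = b5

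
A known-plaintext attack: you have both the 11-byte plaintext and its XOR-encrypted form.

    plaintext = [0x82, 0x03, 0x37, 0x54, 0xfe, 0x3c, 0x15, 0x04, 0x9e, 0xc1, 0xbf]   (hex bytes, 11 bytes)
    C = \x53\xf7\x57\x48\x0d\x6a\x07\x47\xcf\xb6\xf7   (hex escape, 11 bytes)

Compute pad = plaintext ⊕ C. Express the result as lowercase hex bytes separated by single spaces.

Since C = plaintext ⊕ pad, XORing both sides with plaintext gives pad = plaintext ⊕ C.
byte 0: 10000010 ⊕ 01010011 = 11010001
byte 1: 00000011 ⊕ 11110111 = 11110100
byte 2: 00110111 ⊕ 01010111 = 01100000
byte 3: 01010100 ⊕ 01001000 = 00011100
byte 4: 11111110 ⊕ 00001101 = 11110011
byte 5: 00111100 ⊕ 01101010 = 01010110
byte 6: 00010101 ⊕ 00000111 = 00010010
byte 7: 00000100 ⊕ 01000111 = 01000011
byte 8: 10011110 ⊕ 11001111 = 01010001
byte 9: 11000001 ⊕ 10110110 = 01110111
byte 10: 10111111 ⊕ 11110111 = 01001000

d1 f4 60 1c f3 56 12 43 51 77 48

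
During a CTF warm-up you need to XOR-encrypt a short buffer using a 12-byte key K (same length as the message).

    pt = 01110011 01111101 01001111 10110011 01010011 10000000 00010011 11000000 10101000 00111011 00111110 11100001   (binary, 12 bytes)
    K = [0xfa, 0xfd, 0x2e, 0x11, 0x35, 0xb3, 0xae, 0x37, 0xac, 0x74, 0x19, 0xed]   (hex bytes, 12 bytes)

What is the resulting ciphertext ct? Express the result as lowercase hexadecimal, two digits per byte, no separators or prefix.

XOR is its own inverse, so applying the key byte-wise gives the result directly.
byte 0: 73 ^ fa = 89
byte 1: 7d ^ fd = 80
byte 2: 4f ^ 2e = 61
byte 3: b3 ^ 11 = a2
byte 4: 53 ^ 35 = 66
byte 5: 80 ^ b3 = 33
byte 6: 13 ^ ae = bd
byte 7: c0 ^ 37 = f7
byte 8: a8 ^ ac = 04
byte 9: 3b ^ 74 = 4f
byte 10: 3e ^ 19 = 27
byte 11: e1 ^ ed = 0c

898061a26633bdf7044f270c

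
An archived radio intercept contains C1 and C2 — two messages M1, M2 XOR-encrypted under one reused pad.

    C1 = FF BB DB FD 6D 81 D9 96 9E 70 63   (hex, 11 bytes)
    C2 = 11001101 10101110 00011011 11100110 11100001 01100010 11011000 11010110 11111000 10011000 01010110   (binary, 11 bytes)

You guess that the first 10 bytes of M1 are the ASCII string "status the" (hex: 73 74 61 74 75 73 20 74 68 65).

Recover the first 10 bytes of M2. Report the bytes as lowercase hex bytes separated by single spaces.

41 61 a1 6f f9 90 21 34 0e 8d

First, C1 ⊕ C2 = (M1 ⊕ K) ⊕ (M2 ⊕ K) = M1 ⊕ M2, so the key drops out. Then M2 = (M1 ⊕ M2) ⊕ M1 over the first 10 bytes.
byte 0: (ff XOR cd) XOR 73 = 32 XOR 73 = 41
byte 1: (bb XOR ae) XOR 74 = 15 XOR 74 = 61
byte 2: (db XOR 1b) XOR 61 = c0 XOR 61 = a1
byte 3: (fd XOR e6) XOR 74 = 1b XOR 74 = 6f
byte 4: (6d XOR e1) XOR 75 = 8c XOR 75 = f9
byte 5: (81 XOR 62) XOR 73 = e3 XOR 73 = 90
byte 6: (d9 XOR d8) XOR 20 = 01 XOR 20 = 21
byte 7: (96 XOR d6) XOR 74 = 40 XOR 74 = 34
byte 8: (9e XOR f8) XOR 68 = 66 XOR 68 = 0e
byte 9: (70 XOR 98) XOR 65 = e8 XOR 65 = 8d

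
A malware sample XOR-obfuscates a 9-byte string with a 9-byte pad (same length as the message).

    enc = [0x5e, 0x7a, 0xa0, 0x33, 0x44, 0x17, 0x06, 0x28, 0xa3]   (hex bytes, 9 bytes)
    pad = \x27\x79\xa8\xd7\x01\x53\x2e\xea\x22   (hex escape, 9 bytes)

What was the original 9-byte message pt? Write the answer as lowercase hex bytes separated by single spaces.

5e ⊕ 27 = 79
7a ⊕ 79 = 03
a0 ⊕ a8 = 08
33 ⊕ d7 = e4
44 ⊕ 01 = 45
17 ⊕ 53 = 44
06 ⊕ 2e = 28
28 ⊕ ea = c2
a3 ⊕ 22 = 81

79 03 08 e4 45 44 28 c2 81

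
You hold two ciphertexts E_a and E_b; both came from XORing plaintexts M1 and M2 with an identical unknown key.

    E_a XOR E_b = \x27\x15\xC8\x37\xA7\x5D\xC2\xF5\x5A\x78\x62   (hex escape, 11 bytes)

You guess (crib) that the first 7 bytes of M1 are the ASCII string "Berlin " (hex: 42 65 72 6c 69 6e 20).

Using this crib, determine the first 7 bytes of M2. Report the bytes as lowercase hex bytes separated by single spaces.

65 70 ba 5b ce 33 e2

Since E_a ⊕ E_b = M1 ⊕ M2, XORing with the guessed M1 bytes yields the corresponding M2 bytes: M2 = (E_a ⊕ E_b) ⊕ M1.
00100111 ⊕ 01000010 = 01100101
00010101 ⊕ 01100101 = 01110000
11001000 ⊕ 01110010 = 10111010
00110111 ⊕ 01101100 = 01011011
10100111 ⊕ 01101001 = 11001110
01011101 ⊕ 01101110 = 00110011
11000010 ⊕ 00100000 = 11100010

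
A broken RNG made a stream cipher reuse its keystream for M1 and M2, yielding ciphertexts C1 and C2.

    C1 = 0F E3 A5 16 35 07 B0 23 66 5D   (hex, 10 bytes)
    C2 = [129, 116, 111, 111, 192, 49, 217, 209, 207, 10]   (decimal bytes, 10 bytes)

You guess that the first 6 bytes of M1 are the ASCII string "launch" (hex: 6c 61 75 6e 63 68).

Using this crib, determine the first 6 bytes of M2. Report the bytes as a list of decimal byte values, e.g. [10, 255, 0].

[226, 246, 191, 23, 150, 94]

First, C1 ⊕ C2 = (M1 ⊕ K) ⊕ (M2 ⊕ K) = M1 ⊕ M2, so the key drops out. Then M2 = (M1 ⊕ M2) ⊕ M1 over the first 6 bytes.
byte 0: (0f ⊕ 81) ⊕ 6c = 8e ⊕ 6c = e2
byte 1: (e3 ⊕ 74) ⊕ 61 = 97 ⊕ 61 = f6
byte 2: (a5 ⊕ 6f) ⊕ 75 = ca ⊕ 75 = bf
byte 3: (16 ⊕ 6f) ⊕ 6e = 79 ⊕ 6e = 17
byte 4: (35 ⊕ c0) ⊕ 63 = f5 ⊕ 63 = 96
byte 5: (07 ⊕ 31) ⊕ 68 = 36 ⊕ 68 = 5e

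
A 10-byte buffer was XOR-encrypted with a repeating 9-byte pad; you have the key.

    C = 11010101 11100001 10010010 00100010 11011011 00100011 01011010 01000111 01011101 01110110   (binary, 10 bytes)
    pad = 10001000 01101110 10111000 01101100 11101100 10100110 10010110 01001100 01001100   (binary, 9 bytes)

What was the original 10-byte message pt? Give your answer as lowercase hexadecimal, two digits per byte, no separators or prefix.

The 9-byte key repeats, so the effective keystream is 88 6e b8 6c ec a6 96 4c 4c 88.
byte 0: 11010101 xor 10001000 = 01011101
byte 1: 11100001 xor 01101110 = 10001111
byte 2: 10010010 xor 10111000 = 00101010
byte 3: 00100010 xor 01101100 = 01001110
byte 4: 11011011 xor 11101100 = 00110111
byte 5: 00100011 xor 10100110 = 10000101
byte 6: 01011010 xor 10010110 = 11001100
byte 7: 01000111 xor 01001100 = 00001011
byte 8: 01011101 xor 01001100 = 00010001
byte 9: 01110110 xor 10001000 = 11111110

5d8f2a4e3785cc0b11fe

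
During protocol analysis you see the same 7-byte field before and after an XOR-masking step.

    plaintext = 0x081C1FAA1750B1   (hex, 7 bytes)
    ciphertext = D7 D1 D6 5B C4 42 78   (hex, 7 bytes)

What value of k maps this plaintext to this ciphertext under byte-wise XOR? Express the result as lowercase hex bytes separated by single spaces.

df cd c9 f1 d3 12 c9

Since ciphertext = plaintext ⊕ k, XORing both sides with plaintext gives k = plaintext ⊕ ciphertext.
00001000 xor 11010111 = 11011111
00011100 xor 11010001 = 11001101
00011111 xor 11010110 = 11001001
10101010 xor 01011011 = 11110001
00010111 xor 11000100 = 11010011
01010000 xor 01000010 = 00010010
10110001 xor 01111000 = 11001001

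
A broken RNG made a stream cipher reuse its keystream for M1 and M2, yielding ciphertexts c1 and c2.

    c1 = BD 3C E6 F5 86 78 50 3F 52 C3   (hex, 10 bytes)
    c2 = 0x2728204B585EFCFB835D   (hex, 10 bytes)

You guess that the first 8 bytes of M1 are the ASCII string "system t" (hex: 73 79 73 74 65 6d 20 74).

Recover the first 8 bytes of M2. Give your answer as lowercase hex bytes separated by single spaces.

First, c1 ⊕ c2 = (M1 ⊕ K) ⊕ (M2 ⊕ K) = M1 ⊕ M2, so the key drops out. Then M2 = (M1 ⊕ M2) ⊕ M1 over the first 8 bytes.
byte 0: (bd ^ 27) ^ 73 = 9a ^ 73 = e9
byte 1: (3c ^ 28) ^ 79 = 14 ^ 79 = 6d
byte 2: (e6 ^ 20) ^ 73 = c6 ^ 73 = b5
byte 3: (f5 ^ 4b) ^ 74 = be ^ 74 = ca
byte 4: (86 ^ 58) ^ 65 = de ^ 65 = bb
byte 5: (78 ^ 5e) ^ 6d = 26 ^ 6d = 4b
byte 6: (50 ^ fc) ^ 20 = ac ^ 20 = 8c
byte 7: (3f ^ fb) ^ 74 = c4 ^ 74 = b0

e9 6d b5 ca bb 4b 8c b0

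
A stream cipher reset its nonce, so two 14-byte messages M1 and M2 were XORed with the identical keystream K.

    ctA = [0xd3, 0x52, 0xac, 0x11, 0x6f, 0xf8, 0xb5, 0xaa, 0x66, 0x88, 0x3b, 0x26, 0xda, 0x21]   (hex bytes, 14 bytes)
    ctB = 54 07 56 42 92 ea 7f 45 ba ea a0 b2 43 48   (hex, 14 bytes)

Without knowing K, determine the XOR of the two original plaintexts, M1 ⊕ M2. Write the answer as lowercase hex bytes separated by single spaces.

87 55 fa 53 fd 12 ca ef dc 62 9b 94 99 69

ctA ⊕ ctB = (M1 ⊕ K) ⊕ (M2 ⊕ K) = M1 ⊕ M2 — the shared key cancels under XOR.
d3 ⊕ 54 = 87
52 ⊕ 07 = 55
ac ⊕ 56 = fa
11 ⊕ 42 = 53
6f ⊕ 92 = fd
f8 ⊕ ea = 12
b5 ⊕ 7f = ca
aa ⊕ 45 = ef
66 ⊕ ba = dc
88 ⊕ ea = 62
3b ⊕ a0 = 9b
26 ⊕ b2 = 94
da ⊕ 43 = 99
21 ⊕ 48 = 69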